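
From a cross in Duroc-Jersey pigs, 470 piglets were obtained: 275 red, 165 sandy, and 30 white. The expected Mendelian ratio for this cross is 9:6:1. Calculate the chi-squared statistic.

1.158

Under the 9:6:1 hypothesis (Σ ratio = 16, N = 470):
  red: 470 × 9/16 = 264.375
  sandy: 470 × 6/16 = 176.25
  white: 470 × 1/16 = 29.375
χ² = Σ (O − E)² / E
  red: (275 − 264.375)² / 264.375 = 0.4270
  sandy: (165 − 176.25)² / 176.25 = 0.7181
  white: (30 − 29.375)² / 29.375 = 0.0133
χ² = 0.4270 + 0.7181 + 0.0133 = 1.1584 ≈ 1.158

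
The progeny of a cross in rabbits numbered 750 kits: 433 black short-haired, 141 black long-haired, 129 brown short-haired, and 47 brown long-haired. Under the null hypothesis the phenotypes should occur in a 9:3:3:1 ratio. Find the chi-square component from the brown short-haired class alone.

0.961

Expected counts for N = 750 under a 9:3:3:1 ratio (total parts = 16):
  black short-haired: 750 × 9/16 = 421.875
  black long-haired: 750 × 3/16 = 140.625
  brown short-haired: 750 × 3/16 = 140.625
  brown long-haired: 750 × 1/16 = 46.875
Contribution of brown short-haired: (129 − 140.625)² / 140.625 = 0.9610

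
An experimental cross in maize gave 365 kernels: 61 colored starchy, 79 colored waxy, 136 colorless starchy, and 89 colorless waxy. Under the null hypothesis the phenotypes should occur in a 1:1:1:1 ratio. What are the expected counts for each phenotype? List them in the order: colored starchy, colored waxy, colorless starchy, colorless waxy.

91.25, 91.25, 91.25, 91.25

The 1:1:1:1 ratio has 4 parts, so with N = 365 the expected counts are:
  colored starchy: 365 × 1/4 = 91.25
  colored waxy: 365 × 1/4 = 91.25
  colorless starchy: 365 × 1/4 = 91.25
  colorless waxy: 365 × 1/4 = 91.25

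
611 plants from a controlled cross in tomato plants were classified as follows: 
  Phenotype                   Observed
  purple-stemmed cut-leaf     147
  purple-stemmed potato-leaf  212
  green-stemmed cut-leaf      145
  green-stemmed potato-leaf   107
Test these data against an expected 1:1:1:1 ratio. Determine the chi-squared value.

37.295

Under the 1:1:1:1 hypothesis (Σ ratio = 4, N = 611):
  purple-stemmed cut-leaf: 611 × 1/4 = 152.75
  purple-stemmed potato-leaf: 611 × 1/4 = 152.75
  green-stemmed cut-leaf: 611 × 1/4 = 152.75
  green-stemmed potato-leaf: 611 × 1/4 = 152.75
χ² = Σ (O − E)² / E
  purple-stemmed cut-leaf: (147 − 152.75)² / 152.75 = 0.2164
  purple-stemmed potato-leaf: (212 − 152.75)² / 152.75 = 22.9824
  green-stemmed cut-leaf: (145 − 152.75)² / 152.75 = 0.3932
  green-stemmed potato-leaf: (107 − 152.75)² / 152.75 = 13.7025
χ² = 0.2164 + 22.9824 + 0.3932 + 13.7025 = 37.2945 ≈ 37.295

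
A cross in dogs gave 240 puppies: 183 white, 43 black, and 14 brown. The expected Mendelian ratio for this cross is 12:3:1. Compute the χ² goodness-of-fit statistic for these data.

Total ratio parts = 16. Expected numbers out of 240:
  white: 240 × 12/16 = 180
  black: 240 × 3/16 = 45
  brown: 240 × 1/16 = 15
χ² = Σ (O − E)² / E
  white: (183 − 180)² / 180 = 0.0500
  black: (43 − 45)² / 45 = 0.0889
  brown: (14 − 15)² / 15 = 0.0667
χ² = 0.0500 + 0.0889 + 0.0667 = 0.2056 ≈ 0.206

0.206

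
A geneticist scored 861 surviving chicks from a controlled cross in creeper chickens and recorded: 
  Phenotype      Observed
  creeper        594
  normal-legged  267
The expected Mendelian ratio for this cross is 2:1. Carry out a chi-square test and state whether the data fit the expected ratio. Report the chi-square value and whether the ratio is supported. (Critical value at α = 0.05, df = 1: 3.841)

2.091; consistent

Expected counts for N = 861 under a 2:1 ratio (total parts = 3):
  creeper: 861 × 2/3 = 574
  normal-legged: 861 × 1/3 = 287
χ² = Σ (O − E)² / E
  creeper: (594 − 574)² / 574 = 0.6969
  normal-legged: (267 − 287)² / 287 = 1.3937
χ² = 0.6969 + 1.3937 = 2.0906 ≈ 2.091
Degrees of freedom = 2 − 1 = 1; critical value at α = 0.05 is 3.841.
Since 2.091 < 3.841, we fail to reject the null hypothesis — the data are consistent with the 2:1 ratio.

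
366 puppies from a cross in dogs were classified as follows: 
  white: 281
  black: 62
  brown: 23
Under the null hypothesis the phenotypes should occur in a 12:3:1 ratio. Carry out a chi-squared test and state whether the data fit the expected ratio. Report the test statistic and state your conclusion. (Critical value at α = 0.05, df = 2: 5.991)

0.794; consistent

Under the 12:3:1 hypothesis (Σ ratio = 16, N = 366):
  white: 366 × 12/16 = 274.5
  black: 366 × 3/16 = 68.625
  brown: 366 × 1/16 = 22.875
χ² = Σ (O − E)² / E
  white: (281 − 274.5)² / 274.5 = 0.1539
  black: (62 − 68.625)² / 68.625 = 0.6396
  brown: (23 − 22.875)² / 22.875 = 0.0007
χ² = 0.1539 + 0.6396 + 0.0007 = 0.7942 ≈ 0.794
Degrees of freedom = 3 − 1 = 2; critical value at α = 0.05 is 5.991.
Since 0.794 < 5.991, we fail to reject the null hypothesis — the data are consistent with the 12:3:1 ratio.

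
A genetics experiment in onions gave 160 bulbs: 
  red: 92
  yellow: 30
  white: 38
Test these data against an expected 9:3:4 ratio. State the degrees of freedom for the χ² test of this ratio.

A goodness-of-fit test with 3 phenotype classes has df = 3 − 1 = 2.

2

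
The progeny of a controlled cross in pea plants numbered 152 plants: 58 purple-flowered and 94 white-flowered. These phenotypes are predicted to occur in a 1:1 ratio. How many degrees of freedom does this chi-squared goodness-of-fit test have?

A goodness-of-fit test with 2 phenotype classes has df = 2 − 1 = 1.

1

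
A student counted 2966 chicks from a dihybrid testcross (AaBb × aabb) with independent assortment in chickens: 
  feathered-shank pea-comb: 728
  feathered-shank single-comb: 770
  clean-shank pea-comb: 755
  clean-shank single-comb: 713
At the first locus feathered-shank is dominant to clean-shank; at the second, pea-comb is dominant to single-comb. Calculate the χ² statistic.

A dihybrid testcross with independent assortment gives a 1:1:1:1 ratio.
Under the 1:1:1:1 hypothesis (Σ ratio = 4, N = 2966):
  feathered-shank pea-comb: 2966 × 1/4 = 741.5
  feathered-shank single-comb: 2966 × 1/4 = 741.5
  clean-shank pea-comb: 2966 × 1/4 = 741.5
  clean-shank single-comb: 2966 × 1/4 = 741.5
χ² = Σ (O − E)² / E
  feathered-shank pea-comb: (728 − 741.5)² / 741.5 = 0.2458
  feathered-shank single-comb: (770 − 741.5)² / 741.5 = 1.0954
  clean-shank pea-comb: (755 − 741.5)² / 741.5 = 0.2458
  clean-shank single-comb: (713 − 741.5)² / 741.5 = 1.0954
χ² = 0.2458 + 1.0954 + 0.2458 + 1.0954 = 2.6824 ≈ 2.682

2.682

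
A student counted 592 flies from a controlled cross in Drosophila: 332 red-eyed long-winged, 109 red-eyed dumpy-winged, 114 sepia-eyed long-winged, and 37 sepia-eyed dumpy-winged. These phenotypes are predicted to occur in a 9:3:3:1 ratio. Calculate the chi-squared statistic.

Expected counts for N = 592 under a 9:3:3:1 ratio (total parts = 16):
  red-eyed long-winged: 592 × 9/16 = 333
  red-eyed dumpy-winged: 592 × 3/16 = 111
  sepia-eyed long-winged: 592 × 3/16 = 111
  sepia-eyed dumpy-winged: 592 × 1/16 = 37
χ² = Σ (O − E)² / E
  red-eyed long-winged: (332 − 333)² / 333 = 0.0030
  red-eyed dumpy-winged: (109 − 111)² / 111 = 0.0360
  sepia-eyed long-winged: (114 − 111)² / 111 = 0.0811
  sepia-eyed dumpy-winged: (37 − 37)² / 37 = 0.0000
χ² = 0.0030 + 0.0360 + 0.0811 + 0.0000 = 0.1201 ≈ 0.120

0.120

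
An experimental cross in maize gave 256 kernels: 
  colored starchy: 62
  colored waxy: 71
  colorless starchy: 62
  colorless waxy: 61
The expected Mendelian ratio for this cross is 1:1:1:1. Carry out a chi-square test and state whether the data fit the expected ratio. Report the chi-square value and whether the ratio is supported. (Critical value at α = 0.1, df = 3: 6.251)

1.031; consistent

The 1:1:1:1 ratio has 4 parts, so with N = 256 the expected counts are:
  colored starchy: 256 × 1/4 = 64
  colored waxy: 256 × 1/4 = 64
  colorless starchy: 256 × 1/4 = 64
  colorless waxy: 256 × 1/4 = 64
χ² = Σ (O − E)² / E
  colored starchy: (62 − 64)² / 64 = 0.0625
  colored waxy: (71 − 64)² / 64 = 0.7656
  colorless starchy: (62 − 64)² / 64 = 0.0625
  colorless waxy: (61 − 64)² / 64 = 0.1406
χ² = 0.0625 + 0.7656 + 0.0625 + 0.1406 = 1.0312 ≈ 1.031
Degrees of freedom = 4 − 1 = 3; critical value at α = 0.1 is 6.251.
Since 1.031 < 6.251, we fail to reject the null hypothesis — the data are consistent with the 1:1:1:1 ratio.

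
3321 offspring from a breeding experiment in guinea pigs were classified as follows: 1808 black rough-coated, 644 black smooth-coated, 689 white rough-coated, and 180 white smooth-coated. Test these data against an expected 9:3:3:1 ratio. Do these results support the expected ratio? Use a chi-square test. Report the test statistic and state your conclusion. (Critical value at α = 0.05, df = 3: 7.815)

The 9:3:3:1 ratio has 16 parts, so with N = 3321 the expected counts are:
  black rough-coated: 3321 × 9/16 = 1868.0625
  black smooth-coated: 3321 × 3/16 = 622.6875
  white rough-coated: 3321 × 3/16 = 622.6875
  white smooth-coated: 3321 × 1/16 = 207.5625
χ² = Σ (O − E)² / E
  black rough-coated: (1808 − 1868.0625)² / 1868.0625 = 1.9311
  black smooth-coated: (644 − 622.6875)² / 622.6875 = 0.7295
  white rough-coated: (689 − 622.6875)² / 622.6875 = 7.0619
  white smooth-coated: (180 − 207.5625)² / 207.5625 = 3.6601
χ² = 1.9311 + 0.7295 + 7.0619 + 3.6601 = 13.3826 ≈ 13.383
Degrees of freedom = 4 − 1 = 3; critical value at α = 0.05 is 7.815.
Since 13.383 > 7.815, we reject the null hypothesis — the data do not fit the 9:3:3:1 ratio.

13.383; not consistent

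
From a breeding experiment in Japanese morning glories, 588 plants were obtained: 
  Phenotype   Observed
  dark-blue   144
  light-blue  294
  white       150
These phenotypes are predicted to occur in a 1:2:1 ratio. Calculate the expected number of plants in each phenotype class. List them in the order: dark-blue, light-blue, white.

147, 294, 147

Under the 1:2:1 hypothesis (Σ ratio = 4, N = 588):
  dark-blue: 588 × 1/4 = 147
  light-blue: 588 × 2/4 = 294
  white: 588 × 1/4 = 147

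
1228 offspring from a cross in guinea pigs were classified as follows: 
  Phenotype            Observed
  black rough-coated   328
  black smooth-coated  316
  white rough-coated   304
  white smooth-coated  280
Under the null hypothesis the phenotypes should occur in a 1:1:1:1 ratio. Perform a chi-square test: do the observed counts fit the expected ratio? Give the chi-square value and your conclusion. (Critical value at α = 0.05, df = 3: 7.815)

The 1:1:1:1 ratio has 4 parts, so with N = 1228 the expected counts are:
  black rough-coated: 1228 × 1/4 = 307
  black smooth-coated: 1228 × 1/4 = 307
  white rough-coated: 1228 × 1/4 = 307
  white smooth-coated: 1228 × 1/4 = 307
χ² = Σ (O − E)² / E
  black rough-coated: (328 − 307)² / 307 = 1.4365
  black smooth-coated: (316 − 307)² / 307 = 0.2638
  white rough-coated: (304 − 307)² / 307 = 0.0293
  white smooth-coated: (280 − 307)² / 307 = 2.3746
χ² = 1.4365 + 0.2638 + 0.0293 + 2.3746 = 4.1042 ≈ 4.104
Degrees of freedom = 4 − 1 = 3; critical value at α = 0.05 is 7.815.
Since 4.104 < 7.815, we fail to reject the null hypothesis — the data are consistent with the 1:1:1:1 ratio.

4.104; consistent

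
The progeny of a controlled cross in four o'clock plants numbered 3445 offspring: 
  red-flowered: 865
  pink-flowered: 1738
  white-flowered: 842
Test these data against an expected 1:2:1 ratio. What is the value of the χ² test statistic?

0.586

Total ratio parts = 4. Expected numbers out of 3445:
  red-flowered: 3445 × 1/4 = 861.25
  pink-flowered: 3445 × 2/4 = 1722.5
  white-flowered: 3445 × 1/4 = 861.25
χ² = Σ (O − E)² / E
  red-flowered: (865 − 861.25)² / 861.25 = 0.0163
  pink-flowered: (1738 − 1722.5)² / 1722.5 = 0.1395
  white-flowered: (842 − 861.25)² / 861.25 = 0.4303
χ² = 0.0163 + 0.1395 + 0.4303 = 0.5861 ≈ 0.586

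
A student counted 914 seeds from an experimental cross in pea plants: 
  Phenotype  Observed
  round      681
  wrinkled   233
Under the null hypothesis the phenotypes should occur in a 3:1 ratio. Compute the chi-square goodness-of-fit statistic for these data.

0.118

Expected counts for N = 914 under a 3:1 ratio (total parts = 4):
  round: 914 × 3/4 = 685.5
  wrinkled: 914 × 1/4 = 228.5
χ² = Σ (O − E)² / E
  round: (681 − 685.5)² / 685.5 = 0.0295
  wrinkled: (233 − 228.5)² / 228.5 = 0.0886
χ² = 0.0295 + 0.0886 = 0.1181 ≈ 0.118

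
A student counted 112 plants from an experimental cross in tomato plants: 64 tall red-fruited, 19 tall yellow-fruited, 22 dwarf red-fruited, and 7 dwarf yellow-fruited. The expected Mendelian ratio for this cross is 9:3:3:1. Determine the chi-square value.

The 9:3:3:1 ratio has 16 parts, so with N = 112 the expected counts are:
  tall red-fruited: 112 × 9/16 = 63
  tall yellow-fruited: 112 × 3/16 = 21
  dwarf red-fruited: 112 × 3/16 = 21
  dwarf yellow-fruited: 112 × 1/16 = 7
χ² = Σ (O − E)² / E
  tall red-fruited: (64 − 63)² / 63 = 0.0159
  tall yellow-fruited: (19 − 21)² / 21 = 0.1905
  dwarf red-fruited: (22 − 21)² / 21 = 0.0476
  dwarf yellow-fruited: (7 − 7)² / 7 = 0.0000
χ² = 0.0159 + 0.1905 + 0.0476 + 0.0000 = 0.254

0.254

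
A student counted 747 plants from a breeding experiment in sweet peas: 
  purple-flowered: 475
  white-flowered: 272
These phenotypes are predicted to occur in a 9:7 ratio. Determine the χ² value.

16.343

Total ratio parts = 16. Expected numbers out of 747:
  purple-flowered: 747 × 9/16 = 420.1875
  white-flowered: 747 × 7/16 = 326.8125
χ² = Σ (O − E)² / E
  purple-flowered: (475 − 420.1875)² / 420.1875 = 7.1502
  white-flowered: (272 − 326.8125)² / 326.8125 = 9.1931
χ² = 7.1502 + 9.1931 = 16.3433 ≈ 16.343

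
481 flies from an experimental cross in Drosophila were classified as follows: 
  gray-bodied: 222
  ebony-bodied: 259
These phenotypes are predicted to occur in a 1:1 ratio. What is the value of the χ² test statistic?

2.846

Under the 1:1 hypothesis (Σ ratio = 2, N = 481):
  gray-bodied: 481 × 1/2 = 240.5
  ebony-bodied: 481 × 1/2 = 240.5
χ² = Σ (O − E)² / E
  gray-bodied: (222 − 240.5)² / 240.5 = 1.4231
  ebony-bodied: (259 − 240.5)² / 240.5 = 1.4231
χ² = 1.4231 + 1.4231 = 2.8462 ≈ 2.846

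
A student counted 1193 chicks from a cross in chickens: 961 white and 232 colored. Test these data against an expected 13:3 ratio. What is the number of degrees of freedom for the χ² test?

A goodness-of-fit test with 2 phenotype classes has df = 2 − 1 = 1.

1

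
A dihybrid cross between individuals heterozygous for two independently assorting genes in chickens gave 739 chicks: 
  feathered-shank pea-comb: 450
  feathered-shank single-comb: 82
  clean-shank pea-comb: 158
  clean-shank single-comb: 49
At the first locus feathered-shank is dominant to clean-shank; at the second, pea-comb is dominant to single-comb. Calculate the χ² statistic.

28.820

A dihybrid F₂ with independent assortment and complete dominance at both loci gives a 9:3:3:1 phenotypic ratio.
Under the 9:3:3:1 hypothesis (Σ ratio = 16, N = 739):
  feathered-shank pea-comb: 739 × 9/16 = 415.6875
  feathered-shank single-comb: 739 × 3/16 = 138.5625
  clean-shank pea-comb: 739 × 3/16 = 138.5625
  clean-shank single-comb: 739 × 1/16 = 46.1875
χ² = Σ (O − E)² / E
  feathered-shank pea-comb: (450 − 415.6875)² / 415.6875 = 2.8323
  feathered-shank single-comb: (82 − 138.5625)² / 138.5625 = 23.0893
  clean-shank pea-comb: (158 − 138.5625)² / 138.5625 = 2.7267
  clean-shank single-comb: (49 − 46.1875)² / 46.1875 = 0.1713
χ² = 2.8323 + 23.0893 + 2.7267 + 0.1713 = 28.8196 ≈ 28.820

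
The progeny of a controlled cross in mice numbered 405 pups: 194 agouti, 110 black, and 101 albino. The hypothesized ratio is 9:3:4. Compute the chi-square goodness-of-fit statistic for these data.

The 9:3:4 ratio has 16 parts, so with N = 405 the expected counts are:
  agouti: 405 × 9/16 = 227.8125
  black: 405 × 3/16 = 75.9375
  albino: 405 × 4/16 = 101.25
χ² = Σ (O − E)² / E
  agouti: (194 − 227.8125)² / 227.8125 = 5.0185
  black: (110 − 75.9375)² / 75.9375 = 15.2791
  albino: (101 − 101.25)² / 101.25 = 0.0006
χ² = 5.0185 + 15.2791 + 0.0006 = 20.2982 ≈ 20.298

20.298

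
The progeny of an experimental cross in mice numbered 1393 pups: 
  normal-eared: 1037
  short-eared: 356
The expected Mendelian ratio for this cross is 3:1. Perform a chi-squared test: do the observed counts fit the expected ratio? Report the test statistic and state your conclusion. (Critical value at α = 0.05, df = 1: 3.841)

0.230; consistent

Under the 3:1 hypothesis (Σ ratio = 4, N = 1393):
  normal-eared: 1393 × 3/4 = 1044.75
  short-eared: 1393 × 1/4 = 348.25
χ² = Σ (O − E)² / E
  normal-eared: (1037 − 1044.75)² / 1044.75 = 0.0575
  short-eared: (356 − 348.25)² / 348.25 = 0.1725
χ² = 0.0575 + 0.1725 = 0.230
Degrees of freedom = 2 − 1 = 1; critical value at α = 0.05 is 3.841.
Since 0.230 < 3.841, we fail to reject the null hypothesis — the data are consistent with the 3:1 ratio.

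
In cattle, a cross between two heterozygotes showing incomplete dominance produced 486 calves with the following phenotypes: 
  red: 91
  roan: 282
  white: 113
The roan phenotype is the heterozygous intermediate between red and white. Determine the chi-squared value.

14.510

With incomplete dominance, a heterozygote × heterozygote cross gives a 1:2:1 phenotypic ratio.
Under the 1:2:1 hypothesis (Σ ratio = 4, N = 486):
  red: 486 × 1/4 = 121.5
  roan: 486 × 2/4 = 243
  white: 486 × 1/4 = 121.5
χ² = Σ (O − E)² / E
  red: (91 − 121.5)² / 121.5 = 7.6564
  roan: (282 − 243)² / 243 = 6.2593
  white: (113 − 121.5)² / 121.5 = 0.5947
χ² = 7.6564 + 6.2593 + 0.5947 = 14.5104 ≈ 14.510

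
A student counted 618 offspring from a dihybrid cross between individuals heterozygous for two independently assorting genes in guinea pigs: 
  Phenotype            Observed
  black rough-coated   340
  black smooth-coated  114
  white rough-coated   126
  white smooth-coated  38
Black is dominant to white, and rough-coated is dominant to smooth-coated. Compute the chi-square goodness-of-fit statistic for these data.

1.092

A dihybrid F₂ with independent assortment and complete dominance at both loci gives a 9:3:3:1 phenotypic ratio.
Expected counts for N = 618 under a 9:3:3:1 ratio (total parts = 16):
  black rough-coated: 618 × 9/16 = 347.625
  black smooth-coated: 618 × 3/16 = 115.875
  white rough-coated: 618 × 3/16 = 115.875
  white smooth-coated: 618 × 1/16 = 38.625
χ² = Σ (O − E)² / E
  black rough-coated: (340 − 347.625)² / 347.625 = 0.1673
  black smooth-coated: (114 − 115.875)² / 115.875 = 0.0303
  white rough-coated: (126 − 115.875)² / 115.875 = 0.8847
  white smooth-coated: (38 − 38.625)² / 38.625 = 0.0101
χ² = 0.1673 + 0.0303 + 0.8847 + 0.0101 = 1.0924 ≈ 1.092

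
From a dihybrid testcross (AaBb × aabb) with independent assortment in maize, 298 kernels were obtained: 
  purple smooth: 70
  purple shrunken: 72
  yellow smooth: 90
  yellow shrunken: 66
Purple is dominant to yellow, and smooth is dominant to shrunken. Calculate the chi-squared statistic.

4.550

A dihybrid testcross with independent assortment gives a 1:1:1:1 ratio.
Under the 1:1:1:1 hypothesis (Σ ratio = 4, N = 298):
  purple smooth: 298 × 1/4 = 74.5
  purple shrunken: 298 × 1/4 = 74.5
  yellow smooth: 298 × 1/4 = 74.5
  yellow shrunken: 298 × 1/4 = 74.5
χ² = Σ (O − E)² / E
  purple smooth: (70 − 74.5)² / 74.5 = 0.2718
  purple shrunken: (72 − 74.5)² / 74.5 = 0.0839
  yellow smooth: (90 − 74.5)² / 74.5 = 3.2248
  yellow shrunken: (66 − 74.5)² / 74.5 = 0.9698
χ² = 0.2718 + 0.0839 + 3.2248 + 0.9698 = 4.5503 ≈ 4.550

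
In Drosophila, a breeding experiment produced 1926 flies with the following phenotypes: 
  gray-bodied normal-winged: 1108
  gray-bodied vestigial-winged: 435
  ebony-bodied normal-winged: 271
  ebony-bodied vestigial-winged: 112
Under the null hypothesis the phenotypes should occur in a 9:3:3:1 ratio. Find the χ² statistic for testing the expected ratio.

Expected counts for N = 1926 under a 9:3:3:1 ratio (total parts = 16):
  gray-bodied normal-winged: 1926 × 9/16 = 1083.375
  gray-bodied vestigial-winged: 1926 × 3/16 = 361.125
  ebony-bodied normal-winged: 1926 × 3/16 = 361.125
  ebony-bodied vestigial-winged: 1926 × 1/16 = 120.375
χ² = Σ (O − E)² / E
  gray-bodied normal-winged: (1108 − 1083.375)² / 1083.375 = 0.5597
  gray-bodied vestigial-winged: (435 − 361.125)² / 361.125 = 15.1125
  ebony-bodied normal-winged: (271 − 361.125)² / 361.125 = 22.4923
  ebony-bodied vestigial-winged: (112 − 120.375)² / 120.375 = 0.5827
χ² = 0.5597 + 15.1125 + 22.4923 + 0.5827 = 38.7472 ≈ 38.747

38.747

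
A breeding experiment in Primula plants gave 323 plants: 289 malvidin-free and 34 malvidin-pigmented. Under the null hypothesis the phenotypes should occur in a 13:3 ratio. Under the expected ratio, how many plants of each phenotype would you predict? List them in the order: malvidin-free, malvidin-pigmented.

Total ratio parts = 16. Expected numbers out of 323:
  malvidin-free: 323 × 13/16 = 262.4375
  malvidin-pigmented: 323 × 3/16 = 60.5625

262.4375, 60.5625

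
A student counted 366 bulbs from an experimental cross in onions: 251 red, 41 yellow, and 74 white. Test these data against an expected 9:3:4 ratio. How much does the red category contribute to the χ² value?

Expected counts for N = 366 under a 9:3:4 ratio (total parts = 16):
  red: 366 × 9/16 = 205.875
  yellow: 366 × 3/16 = 68.625
  white: 366 × 4/16 = 91.5
Contribution of red: (251 − 205.875)² / 205.875 = 9.8908

9.891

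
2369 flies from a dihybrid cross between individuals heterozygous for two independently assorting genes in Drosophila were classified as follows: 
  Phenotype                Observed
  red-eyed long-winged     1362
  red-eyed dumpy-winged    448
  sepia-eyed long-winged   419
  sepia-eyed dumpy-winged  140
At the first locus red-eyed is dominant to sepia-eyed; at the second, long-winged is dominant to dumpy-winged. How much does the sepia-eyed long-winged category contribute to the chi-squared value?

A dihybrid F₂ with independent assortment and complete dominance at both loci gives a 9:3:3:1 phenotypic ratio.
The 9:3:3:1 ratio has 16 parts, so with N = 2369 the expected counts are:
  red-eyed long-winged: 2369 × 9/16 = 1332.5625
  red-eyed dumpy-winged: 2369 × 3/16 = 444.1875
  sepia-eyed long-winged: 2369 × 3/16 = 444.1875
  sepia-eyed dumpy-winged: 2369 × 1/16 = 148.0625
Contribution of sepia-eyed long-winged: (419 − 444.1875)² / 444.1875 = 1.4282

1.428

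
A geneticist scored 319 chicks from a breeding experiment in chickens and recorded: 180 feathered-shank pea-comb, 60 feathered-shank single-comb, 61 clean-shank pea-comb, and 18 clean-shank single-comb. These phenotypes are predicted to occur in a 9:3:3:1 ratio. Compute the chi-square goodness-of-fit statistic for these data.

0.214

Total ratio parts = 16. Expected numbers out of 319:
  feathered-shank pea-comb: 319 × 9/16 = 179.4375
  feathered-shank single-comb: 319 × 3/16 = 59.8125
  clean-shank pea-comb: 319 × 3/16 = 59.8125
  clean-shank single-comb: 319 × 1/16 = 19.9375
χ² = Σ (O − E)² / E
  feathered-shank pea-comb: (180 − 179.4375)² / 179.4375 = 0.0018
  feathered-shank single-comb: (60 − 59.8125)² / 59.8125 = 0.0006
  clean-shank pea-comb: (61 − 59.8125)² / 59.8125 = 0.0236
  clean-shank single-comb: (18 − 19.9375)² / 19.9375 = 0.1883
χ² = 0.0018 + 0.0006 + 0.0236 + 0.1883 = 0.2143 ≈ 0.214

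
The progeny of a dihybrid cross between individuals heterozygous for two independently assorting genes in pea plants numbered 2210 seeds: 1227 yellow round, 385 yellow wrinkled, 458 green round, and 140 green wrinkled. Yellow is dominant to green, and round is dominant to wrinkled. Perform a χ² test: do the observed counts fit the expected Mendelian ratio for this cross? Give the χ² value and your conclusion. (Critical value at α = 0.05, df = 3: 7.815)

6.910; consistent

A dihybrid F₂ with independent assortment and complete dominance at both loci gives a 9:3:3:1 phenotypic ratio.
The 9:3:3:1 ratio has 16 parts, so with N = 2210 the expected counts are:
  yellow round: 2210 × 9/16 = 1243.125
  yellow wrinkled: 2210 × 3/16 = 414.375
  green round: 2210 × 3/16 = 414.375
  green wrinkled: 2210 × 1/16 = 138.125
χ² = Σ (O − E)² / E
  yellow round: (1227 − 1243.125)² / 1243.125 = 0.2092
  yellow wrinkled: (385 − 414.375)² / 414.375 = 2.0824
  green round: (458 − 414.375)² / 414.375 = 4.5928
  green wrinkled: (140 − 138.125)² / 138.125 = 0.0255
χ² = 0.2092 + 2.0824 + 4.5928 + 0.0255 = 6.9099 ≈ 6.910
Degrees of freedom = 4 − 1 = 3; critical value at α = 0.05 is 7.815.
Since 6.910 < 7.815, we fail to reject the null hypothesis — the data are consistent with the 9:3:3:1 ratio.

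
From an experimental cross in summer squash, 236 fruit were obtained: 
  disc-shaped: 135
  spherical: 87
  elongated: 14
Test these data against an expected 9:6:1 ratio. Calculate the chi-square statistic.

0.102

Under the 9:6:1 hypothesis (Σ ratio = 16, N = 236):
  disc-shaped: 236 × 9/16 = 132.75
  spherical: 236 × 6/16 = 88.5
  elongated: 236 × 1/16 = 14.75
χ² = Σ (O − E)² / E
  disc-shaped: (135 − 132.75)² / 132.75 = 0.0381
  spherical: (87 − 88.5)² / 88.5 = 0.0254
  elongated: (14 − 14.75)² / 14.75 = 0.0381
χ² = 0.0381 + 0.0254 + 0.0381 = 0.1016 ≈ 0.102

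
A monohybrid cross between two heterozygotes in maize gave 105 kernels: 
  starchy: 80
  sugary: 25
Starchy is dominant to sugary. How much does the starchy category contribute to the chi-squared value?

0.020

For a monohybrid cross between heterozygotes with complete dominance, the expected phenotypic ratio is 3:1.
Expected counts for N = 105 under a 3:1 ratio (total parts = 4):
  starchy: 105 × 3/4 = 78.75
  sugary: 105 × 1/4 = 26.25
Contribution of starchy: (80 − 78.75)² / 78.75 = 0.0198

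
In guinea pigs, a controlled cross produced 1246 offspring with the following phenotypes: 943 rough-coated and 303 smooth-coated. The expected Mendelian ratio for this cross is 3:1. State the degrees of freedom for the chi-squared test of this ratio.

1

A goodness-of-fit test with 2 phenotype classes has df = 2 − 1 = 1.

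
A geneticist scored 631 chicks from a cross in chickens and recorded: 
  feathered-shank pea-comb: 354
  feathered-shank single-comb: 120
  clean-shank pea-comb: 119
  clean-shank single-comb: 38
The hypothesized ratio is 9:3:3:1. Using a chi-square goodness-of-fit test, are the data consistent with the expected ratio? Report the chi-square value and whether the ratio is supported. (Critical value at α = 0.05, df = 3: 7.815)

0.083; consistent

Total ratio parts = 16. Expected numbers out of 631:
  feathered-shank pea-comb: 631 × 9/16 = 354.9375
  feathered-shank single-comb: 631 × 3/16 = 118.3125
  clean-shank pea-comb: 631 × 3/16 = 118.3125
  clean-shank single-comb: 631 × 1/16 = 39.4375
χ² = Σ (O − E)² / E
  feathered-shank pea-comb: (354 − 354.9375)² / 354.9375 = 0.0025
  feathered-shank single-comb: (120 − 118.3125)² / 118.3125 = 0.0241
  clean-shank pea-comb: (119 − 118.3125)² / 118.3125 = 0.0040
  clean-shank single-comb: (38 − 39.4375)² / 39.4375 = 0.0524
χ² = 0.0025 + 0.0241 + 0.0040 + 0.0524 = 0.083
Degrees of freedom = 4 − 1 = 3; critical value at α = 0.05 is 7.815.
Since 0.083 < 7.815, we fail to reject the null hypothesis — the data are consistent with the 9:3:3:1 ratio.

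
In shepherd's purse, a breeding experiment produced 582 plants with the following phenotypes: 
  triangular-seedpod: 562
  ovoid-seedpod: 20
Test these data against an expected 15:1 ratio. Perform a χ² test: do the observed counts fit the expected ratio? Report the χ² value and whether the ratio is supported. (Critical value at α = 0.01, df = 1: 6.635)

Under the 15:1 hypothesis (Σ ratio = 16, N = 582):
  triangular-seedpod: 582 × 15/16 = 545.625
  ovoid-seedpod: 582 × 1/16 = 36.375
χ² = Σ (O − E)² / E
  triangular-seedpod: (562 − 545.625)² / 545.625 = 0.4914
  ovoid-seedpod: (20 − 36.375)² / 36.375 = 7.3716
χ² = 0.4914 + 7.3716 = 7.863
Degrees of freedom = 2 − 1 = 1; critical value at α = 0.01 is 6.635.
Since 7.863 > 6.635, we reject the null hypothesis — the data do not fit the 15:1 ratio.

7.863; not consistent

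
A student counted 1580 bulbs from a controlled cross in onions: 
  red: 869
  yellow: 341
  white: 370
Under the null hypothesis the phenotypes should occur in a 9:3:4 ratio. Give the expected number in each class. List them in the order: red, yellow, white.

888.75, 296.25, 395

Total ratio parts = 16. Expected numbers out of 1580:
  red: 1580 × 9/16 = 888.75
  yellow: 1580 × 3/16 = 296.25
  white: 1580 × 4/16 = 395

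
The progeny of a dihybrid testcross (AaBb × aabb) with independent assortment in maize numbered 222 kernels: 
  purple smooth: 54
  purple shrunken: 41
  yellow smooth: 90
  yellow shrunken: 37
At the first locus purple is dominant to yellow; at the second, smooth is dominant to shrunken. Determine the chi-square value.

31.441

A dihybrid testcross with independent assortment gives a 1:1:1:1 ratio.
Total ratio parts = 4. Expected numbers out of 222:
  purple smooth: 222 × 1/4 = 55.5
  purple shrunken: 222 × 1/4 = 55.5
  yellow smooth: 222 × 1/4 = 55.5
  yellow shrunken: 222 × 1/4 = 55.5
χ² = Σ (O − E)² / E
  purple smooth: (54 − 55.5)² / 55.5 = 0.0405
  purple shrunken: (41 − 55.5)² / 55.5 = 3.7883
  yellow smooth: (90 − 55.5)² / 55.5 = 21.4459
  yellow shrunken: (37 − 55.5)² / 55.5 = 6.1667
χ² = 0.0405 + 3.7883 + 21.4459 + 6.1667 = 31.4414 ≈ 31.441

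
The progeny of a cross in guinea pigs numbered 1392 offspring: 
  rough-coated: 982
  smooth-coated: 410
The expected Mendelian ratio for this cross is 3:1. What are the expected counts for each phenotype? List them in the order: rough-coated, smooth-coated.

1044, 348

Total ratio parts = 4. Expected numbers out of 1392:
  rough-coated: 1392 × 3/4 = 1044
  smooth-coated: 1392 × 1/4 = 348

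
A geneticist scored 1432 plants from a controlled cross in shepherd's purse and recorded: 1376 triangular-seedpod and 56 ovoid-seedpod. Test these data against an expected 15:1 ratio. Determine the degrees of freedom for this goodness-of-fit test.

A goodness-of-fit test with 2 phenotype classes has df = 2 − 1 = 1.

1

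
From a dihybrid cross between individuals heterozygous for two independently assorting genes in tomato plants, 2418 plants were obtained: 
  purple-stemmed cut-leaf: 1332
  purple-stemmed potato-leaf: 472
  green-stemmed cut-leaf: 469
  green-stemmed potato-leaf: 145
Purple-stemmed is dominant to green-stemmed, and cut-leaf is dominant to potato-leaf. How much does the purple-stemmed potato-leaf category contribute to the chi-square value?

A dihybrid F₂ with independent assortment and complete dominance at both loci gives a 9:3:3:1 phenotypic ratio.
Under the 9:3:3:1 hypothesis (Σ ratio = 16, N = 2418):
  purple-stemmed cut-leaf: 2418 × 9/16 = 1360.125
  purple-stemmed potato-leaf: 2418 × 3/16 = 453.375
  green-stemmed cut-leaf: 2418 × 3/16 = 453.375
  green-stemmed potato-leaf: 2418 × 1/16 = 151.125
Contribution of purple-stemmed potato-leaf: (472 − 453.375)² / 453.375 = 0.7651

0.765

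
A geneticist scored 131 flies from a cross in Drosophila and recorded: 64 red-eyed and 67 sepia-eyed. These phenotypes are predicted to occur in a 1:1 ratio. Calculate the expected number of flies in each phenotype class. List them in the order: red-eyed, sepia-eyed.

65.5, 65.5

Total ratio parts = 2. Expected numbers out of 131:
  red-eyed: 131 × 1/2 = 65.5
  sepia-eyed: 131 × 1/2 = 65.5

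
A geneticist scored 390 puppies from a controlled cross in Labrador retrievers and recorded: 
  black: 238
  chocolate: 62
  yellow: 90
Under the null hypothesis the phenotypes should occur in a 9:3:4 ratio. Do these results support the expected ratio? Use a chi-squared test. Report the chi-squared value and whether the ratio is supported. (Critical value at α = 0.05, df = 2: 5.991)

Total ratio parts = 16. Expected numbers out of 390:
  black: 390 × 9/16 = 219.375
  chocolate: 390 × 3/16 = 73.125
  yellow: 390 × 4/16 = 97.5
χ² = Σ (O − E)² / E
  black: (238 − 219.375)² / 219.375 = 1.5813
  chocolate: (62 − 73.125)² / 73.125 = 1.6925
  yellow: (90 − 97.5)² / 97.5 = 0.5769
χ² = 1.5813 + 1.6925 + 0.5769 = 3.8507 ≈ 3.851
Degrees of freedom = 3 − 1 = 2; critical value at α = 0.05 is 5.991.
Since 3.851 < 5.991, we fail to reject the null hypothesis — the data are consistent with the 9:3:4 ratio.

3.851; consistent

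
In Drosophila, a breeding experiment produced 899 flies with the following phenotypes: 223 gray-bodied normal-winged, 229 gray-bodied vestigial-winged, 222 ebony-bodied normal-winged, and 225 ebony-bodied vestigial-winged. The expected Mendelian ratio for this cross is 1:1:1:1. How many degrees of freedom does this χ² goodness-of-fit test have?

3

A goodness-of-fit test with 4 phenotype classes has df = 4 − 1 = 3.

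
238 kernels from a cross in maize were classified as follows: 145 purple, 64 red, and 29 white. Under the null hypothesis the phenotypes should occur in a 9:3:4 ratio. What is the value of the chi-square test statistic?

The 9:3:4 ratio has 16 parts, so with N = 238 the expected counts are:
  purple: 238 × 9/16 = 133.875
  red: 238 × 3/16 = 44.625
  white: 238 × 4/16 = 59.5
χ² = Σ (O − E)² / E
  purple: (145 − 133.875)² / 133.875 = 0.9245
  red: (64 − 44.625)² / 44.625 = 8.4121
  white: (29 − 59.5)² / 59.5 = 15.6345
χ² = 0.9245 + 8.4121 + 15.6345 = 24.9711 ≈ 24.971

24.971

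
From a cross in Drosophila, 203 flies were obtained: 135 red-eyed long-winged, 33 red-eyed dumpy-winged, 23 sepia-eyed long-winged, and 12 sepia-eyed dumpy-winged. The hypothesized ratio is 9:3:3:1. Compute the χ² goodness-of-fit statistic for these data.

Under the 9:3:3:1 hypothesis (Σ ratio = 16, N = 203):
  red-eyed long-winged: 203 × 9/16 = 114.1875
  red-eyed dumpy-winged: 203 × 3/16 = 38.0625
  sepia-eyed long-winged: 203 × 3/16 = 38.0625
  sepia-eyed dumpy-winged: 203 × 1/16 = 12.6875
χ² = Σ (O − E)² / E
  red-eyed long-winged: (135 − 114.1875)² / 114.1875 = 3.7934
  red-eyed dumpy-winged: (33 − 38.0625)² / 38.0625 = 0.6733
  sepia-eyed long-winged: (23 − 38.0625)² / 38.0625 = 5.9607
  sepia-eyed dumpy-winged: (12 − 12.6875)² / 12.6875 = 0.0373
χ² = 3.7934 + 0.6733 + 5.9607 + 0.0373 = 10.4647 ≈ 10.465

10.465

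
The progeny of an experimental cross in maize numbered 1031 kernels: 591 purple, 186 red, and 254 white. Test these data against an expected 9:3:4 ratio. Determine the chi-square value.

Expected counts for N = 1031 under a 9:3:4 ratio (total parts = 16):
  purple: 1031 × 9/16 = 579.9375
  red: 1031 × 3/16 = 193.3125
  white: 1031 × 4/16 = 257.75
χ² = Σ (O − E)² / E
  purple: (591 − 579.9375)² / 579.9375 = 0.2110
  red: (186 − 193.3125)² / 193.3125 = 0.2766
  white: (254 − 257.75)² / 257.75 = 0.0546
χ² = 0.2110 + 0.2766 + 0.0546 = 0.5422 ≈ 0.542

0.542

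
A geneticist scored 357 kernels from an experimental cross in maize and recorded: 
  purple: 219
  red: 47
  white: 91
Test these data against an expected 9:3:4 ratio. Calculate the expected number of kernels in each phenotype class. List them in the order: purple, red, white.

Expected counts for N = 357 under a 9:3:4 ratio (total parts = 16):
  purple: 357 × 9/16 = 200.8125
  red: 357 × 3/16 = 66.9375
  white: 357 × 4/16 = 89.25

200.8125, 66.9375, 89.25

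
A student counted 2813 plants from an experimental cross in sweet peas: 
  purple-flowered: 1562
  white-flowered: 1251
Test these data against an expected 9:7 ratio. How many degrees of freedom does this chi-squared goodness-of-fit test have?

1

A goodness-of-fit test with 2 phenotype classes has df = 2 − 1 = 1.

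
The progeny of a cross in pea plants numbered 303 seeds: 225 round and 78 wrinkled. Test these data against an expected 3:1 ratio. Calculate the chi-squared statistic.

0.089

Under the 3:1 hypothesis (Σ ratio = 4, N = 303):
  round: 303 × 3/4 = 227.25
  wrinkled: 303 × 1/4 = 75.75
χ² = Σ (O − E)² / E
  round: (225 − 227.25)² / 227.25 = 0.0223
  wrinkled: (78 − 75.75)² / 75.75 = 0.0668
χ² = 0.0223 + 0.0668 = 0.0891 ≈ 0.089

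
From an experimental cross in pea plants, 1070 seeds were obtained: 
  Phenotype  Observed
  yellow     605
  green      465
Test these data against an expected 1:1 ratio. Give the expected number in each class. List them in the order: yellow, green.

535, 535

Under the 1:1 hypothesis (Σ ratio = 2, N = 1070):
  yellow: 1070 × 1/2 = 535
  green: 1070 × 1/2 = 535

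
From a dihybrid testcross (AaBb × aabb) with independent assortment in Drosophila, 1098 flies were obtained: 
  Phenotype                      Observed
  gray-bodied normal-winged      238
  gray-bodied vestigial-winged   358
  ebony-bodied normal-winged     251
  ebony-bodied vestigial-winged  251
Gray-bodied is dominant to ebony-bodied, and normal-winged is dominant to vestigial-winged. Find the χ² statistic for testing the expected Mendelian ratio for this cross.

A dihybrid testcross with independent assortment gives a 1:1:1:1 ratio.
Expected counts for N = 1098 under a 1:1:1:1 ratio (total parts = 4):
  gray-bodied normal-winged: 1098 × 1/4 = 274.5
  gray-bodied vestigial-winged: 1098 × 1/4 = 274.5
  ebony-bodied normal-winged: 1098 × 1/4 = 274.5
  ebony-bodied vestigial-winged: 1098 × 1/4 = 274.5
χ² = Σ (O − E)² / E
  gray-bodied normal-winged: (238 − 274.5)² / 274.5 = 4.8534
  gray-bodied vestigial-winged: (358 − 274.5)² / 274.5 = 25.3998
  ebony-bodied normal-winged: (251 − 274.5)² / 274.5 = 2.0118
  ebony-bodied vestigial-winged: (251 − 274.5)² / 274.5 = 2.0118
χ² = 4.8534 + 25.3998 + 2.0118 + 2.0118 = 34.2768 ≈ 34.277

34.277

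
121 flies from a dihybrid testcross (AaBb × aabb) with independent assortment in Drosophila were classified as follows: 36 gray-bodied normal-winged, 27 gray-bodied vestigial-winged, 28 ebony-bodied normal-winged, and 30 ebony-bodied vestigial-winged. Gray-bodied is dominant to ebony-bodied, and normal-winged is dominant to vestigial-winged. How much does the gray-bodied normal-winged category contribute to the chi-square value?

A dihybrid testcross with independent assortment gives a 1:1:1:1 ratio.
The 1:1:1:1 ratio has 4 parts, so with N = 121 the expected counts are:
  gray-bodied normal-winged: 121 × 1/4 = 30.25
  gray-bodied vestigial-winged: 121 × 1/4 = 30.25
  ebony-bodied normal-winged: 121 × 1/4 = 30.25
  ebony-bodied vestigial-winged: 121 × 1/4 = 30.25
Contribution of gray-bodied normal-winged: (36 − 30.25)² / 30.25 = 1.0930

1.093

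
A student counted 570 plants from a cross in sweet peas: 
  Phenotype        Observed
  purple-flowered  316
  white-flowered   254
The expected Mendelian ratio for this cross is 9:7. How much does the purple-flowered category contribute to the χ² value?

Expected counts for N = 570 under a 9:7 ratio (total parts = 16):
  purple-flowered: 570 × 9/16 = 320.625
  white-flowered: 570 × 7/16 = 249.375
Contribution of purple-flowered: (316 − 320.625)² / 320.625 = 0.0667

0.067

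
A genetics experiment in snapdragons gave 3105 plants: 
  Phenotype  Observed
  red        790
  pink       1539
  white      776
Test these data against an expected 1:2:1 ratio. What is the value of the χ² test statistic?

Under the 1:2:1 hypothesis (Σ ratio = 4, N = 3105):
  red: 3105 × 1/4 = 776.25
  pink: 3105 × 2/4 = 1552.5
  white: 3105 × 1/4 = 776.25
χ² = Σ (O − E)² / E
  red: (790 − 776.25)² / 776.25 = 0.2436
  pink: (1539 − 1552.5)² / 1552.5 = 0.1174
  white: (776 − 776.25)² / 776.25 = 0.0001
χ² = 0.2436 + 0.1174 + 0.0001 = 0.3611 ≈ 0.361

0.361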